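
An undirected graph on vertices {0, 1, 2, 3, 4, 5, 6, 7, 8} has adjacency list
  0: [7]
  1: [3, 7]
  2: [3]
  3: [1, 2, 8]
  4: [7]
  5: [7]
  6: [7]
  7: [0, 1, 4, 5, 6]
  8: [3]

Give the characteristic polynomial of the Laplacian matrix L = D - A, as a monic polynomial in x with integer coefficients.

Reading degrees in the order [0, 1, 2, 3, 4, 5, 6, 7, 8] gives [1, 2, 1, 3, 1, 1, 1, 5, 1]; set D = diag(1, 2, 1, 3, 1, 1, 1, 5, 1) and form L = D - A. L has integer entries, so p(x) = det(xI - L) has integer coefficients. Expanding the determinant yields x^9 - 16x^8 + 98x^7 - 302x^6 + 522x^5 - 524x^4 + 298x^3 - 86x^2 + 9x. The constant term is 0 because L is singular (the all-ones vector lies in its kernel). The eigenvalues sum to 16, which equals trace(L) = 2|E|.

x^9 - 16x^8 + 98x^7 - 302x^6 + 522x^5 - 524x^4 + 298x^3 - 86x^2 + 9x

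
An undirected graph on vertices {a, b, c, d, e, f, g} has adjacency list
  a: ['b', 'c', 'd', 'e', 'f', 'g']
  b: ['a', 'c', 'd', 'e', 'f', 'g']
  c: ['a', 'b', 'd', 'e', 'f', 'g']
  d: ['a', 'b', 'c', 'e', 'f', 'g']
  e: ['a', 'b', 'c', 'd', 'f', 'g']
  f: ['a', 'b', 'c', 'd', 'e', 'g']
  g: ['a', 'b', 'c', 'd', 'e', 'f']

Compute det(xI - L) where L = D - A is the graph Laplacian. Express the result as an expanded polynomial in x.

Reading degrees in the order [a, b, c, d, e, f, g] gives [6, 6, 6, 6, 6, 6, 6]; set D = diag(6, 6, 6, 6, 6, 6, 6) and form L = D - A. Computing det(xI - L) by cofactor expansion (or equivalently via sum-over-permutations) gives x^7 - 42x^6 + 735x^5 - 6860x^4 + 36015x^3 - 100842x^2 + 117649x. The constant term is 0 because L is singular (the all-ones vector lies in its kernel). The eigenvalues sum to 42, which equals trace(L) = 2|E|. By the matrix-tree theorem the graph has (1/7) * product of the nonzero eigenvalues = 16807 spanning trees.

x^7 - 42x^6 + 735x^5 - 6860x^4 + 36015x^3 - 100842x^2 + 117649x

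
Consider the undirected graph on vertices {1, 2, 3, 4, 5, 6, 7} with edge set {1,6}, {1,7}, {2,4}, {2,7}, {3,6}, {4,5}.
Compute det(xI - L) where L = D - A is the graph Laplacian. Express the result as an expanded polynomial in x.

x^7 - 12x^6 + 55x^5 - 120x^4 + 126x^3 - 56x^2 + 7x

Each diagonal entry of L is the vertex degree and each off-diagonal entry is -1 where an edge is present, 0 otherwise; in the order [1, 2, 3, 4, 5, 6, 7] the diagonal is [2, 2, 1, 2, 1, 2, 2]. Computing det(xI - L) by cofactor expansion (or equivalently via sum-over-permutations) gives x^7 - 12x^6 + 55x^5 - 120x^4 + 126x^3 - 56x^2 + 7x. The coefficient of x^6 equals -trace(L) = -12, matching the sum of degrees. The largest eigenvalue, 3.8019, is at most the vertex count 7. By the matrix-tree theorem the graph has (1/7) * product of the nonzero eigenvalues = 1 spanning tree.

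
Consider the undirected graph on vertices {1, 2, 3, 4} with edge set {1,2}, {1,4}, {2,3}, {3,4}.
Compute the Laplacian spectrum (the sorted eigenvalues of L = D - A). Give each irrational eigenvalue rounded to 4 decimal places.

[0, 2, 2, 4]

With the vertex order [1, 2, 3, 4], the degrees are [2, 2, 2, 2], giving D = diag(2, 2, 2, 2) and L = D - A. Diagonalising L (or applying a numerical eigensolver to the 4x4 matrix) gives the spectrum above. The single zero eigenvalue shows the graph is connected. The eigenvalues sum to 8, which equals trace(L) = 2|E|. There is one zero in the spectrum, matching the 1 component.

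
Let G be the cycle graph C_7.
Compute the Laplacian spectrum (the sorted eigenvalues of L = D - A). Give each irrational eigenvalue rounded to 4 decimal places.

The graph has 7 vertices and degree multiset [2, 2, 2, 2, 2, 2, 2]; D is the diagonal matrix of degrees and L = D - A. Since every row of L sums to 0, the all-ones vector is in the kernel and 0 is an eigenvalue. The single zero eigenvalue shows the graph is connected. The largest eigenvalue, 3.8019, is at most the vertex count 7. There is one zero in the spectrum, matching the 1 component.

[0, 0.7530, 0.7530, 2.4450, 2.4450, 3.8019, 3.8019]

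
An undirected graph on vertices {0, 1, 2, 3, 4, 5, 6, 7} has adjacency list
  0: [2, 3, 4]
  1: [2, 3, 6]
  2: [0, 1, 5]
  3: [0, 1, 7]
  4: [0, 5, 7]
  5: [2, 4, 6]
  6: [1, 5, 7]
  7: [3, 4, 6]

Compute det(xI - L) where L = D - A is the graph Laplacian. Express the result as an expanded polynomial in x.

x^8 - 24x^7 + 240x^6 - 1296x^5 + 4080x^4 - 7488x^3 + 7424x^2 - 3072x

Each diagonal entry of L is the vertex degree and each off-diagonal entry is -1 where an edge is present, 0 otherwise; in the order [0, 1, 2, 3, 4, 5, 6, 7] the diagonal is [3, 3, 3, 3, 3, 3, 3, 3]. The eigenvalues of L are [0, 2, 2, 2, 4, 4, 4, 6]; the characteristic polynomial is the product of (x - lambda_i), which multiplies out to x^8 - 24x^7 + 240x^6 - 1296x^5 + 4080x^4 - 7488x^3 + 7424x^2 - 3072x. Since p(0) = det(-L) = 0, x divides p(x). The largest eigenvalue, 6, is at most the vertex count 8. There is one zero in the spectrum, matching the 1 component.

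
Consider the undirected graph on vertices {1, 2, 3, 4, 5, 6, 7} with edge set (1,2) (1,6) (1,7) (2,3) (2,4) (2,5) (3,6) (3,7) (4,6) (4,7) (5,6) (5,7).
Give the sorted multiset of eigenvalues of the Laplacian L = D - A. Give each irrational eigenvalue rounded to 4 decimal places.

[0, 3, 3, 3, 4, 4, 7]

With the vertex order [1, 2, 3, 4, 5, 6, 7], the degrees are [3, 4, 3, 3, 3, 4, 4], giving D = diag(3, 4, 3, 3, 3, 4, 4) and L = D - A. L is symmetric positive semidefinite, so every eigenvalue is real and nonnegative. The single zero eigenvalue shows the graph is connected. By the matrix-tree theorem the graph has (1/7) * product of the nonzero eigenvalues = 432 spanning trees. The eigenvalues sum to 24, which equals trace(L) = 2|E|.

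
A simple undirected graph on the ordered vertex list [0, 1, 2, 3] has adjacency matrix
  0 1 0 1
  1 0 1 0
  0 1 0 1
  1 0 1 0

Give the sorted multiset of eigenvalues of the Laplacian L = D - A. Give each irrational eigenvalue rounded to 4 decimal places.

Each diagonal entry of L is the vertex degree and each off-diagonal entry is -1 where an edge is present, 0 otherwise; in the order [0, 1, 2, 3] the diagonal is [2, 2, 2, 2]. L is symmetric positive semidefinite, so every eigenvalue is real and nonnegative. The largest eigenvalue, 4, is at most the vertex count 4.

[0, 2, 2, 4]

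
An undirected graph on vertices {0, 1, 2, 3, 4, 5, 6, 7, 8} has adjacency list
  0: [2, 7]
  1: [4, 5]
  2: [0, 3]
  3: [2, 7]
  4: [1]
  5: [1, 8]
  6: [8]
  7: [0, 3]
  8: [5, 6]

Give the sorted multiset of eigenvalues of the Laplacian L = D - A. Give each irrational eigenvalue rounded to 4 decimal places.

With the vertex order [0, 1, 2, 3, 4, 5, 6, 7, 8], the degrees are [2, 2, 2, 2, 1, 2, 1, 2, 2], giving D = diag(2, 2, 2, 2, 1, 2, 1, 2, 2) and L = D - A. The multiplicity of 0 as a Laplacian eigenvalue equals the number of connected components. The 2 zero eigenvalues correspond to the 2 connected components. The eigenvalues sum to 16, which equals trace(L) = 2|E|.

[0, 0, 0.3820, 1.3820, 2, 2, 2.6180, 3.6180, 4]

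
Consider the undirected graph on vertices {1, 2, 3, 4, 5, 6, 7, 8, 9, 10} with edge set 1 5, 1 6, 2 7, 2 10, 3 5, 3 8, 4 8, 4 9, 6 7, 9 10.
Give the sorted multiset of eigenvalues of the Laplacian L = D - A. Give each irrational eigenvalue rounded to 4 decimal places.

[0, 0.3820, 0.3820, 1.3820, 1.3820, 2.6180, 2.6180, 3.6180, 3.6180, 4]

With the vertex order [1, 2, 3, 4, 5, 6, 7, 8, 9, 10], the degrees are [2, 2, 2, 2, 2, 2, 2, 2, 2, 2], giving D = diag(2, 2, 2, 2, 2, 2, 2, 2, 2, 2) and L = D - A. Since every row of L sums to 0, the all-ones vector is in the kernel and 0 is an eigenvalue. The single zero eigenvalue shows the graph is connected.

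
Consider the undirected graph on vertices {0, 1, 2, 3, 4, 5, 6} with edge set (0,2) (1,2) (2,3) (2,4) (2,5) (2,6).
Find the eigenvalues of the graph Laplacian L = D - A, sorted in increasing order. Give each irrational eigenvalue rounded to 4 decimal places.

Each diagonal entry of L is the vertex degree and each off-diagonal entry is -1 where an edge is present, 0 otherwise; in the order [0, 1, 2, 3, 4, 5, 6] the diagonal is [1, 1, 6, 1, 1, 1, 1]. The multiplicity of 0 as a Laplacian eigenvalue equals the number of connected components. The single zero eigenvalue shows the graph is connected. There is one zero in the spectrum, matching the 1 component.

[0, 1, 1, 1, 1, 1, 7]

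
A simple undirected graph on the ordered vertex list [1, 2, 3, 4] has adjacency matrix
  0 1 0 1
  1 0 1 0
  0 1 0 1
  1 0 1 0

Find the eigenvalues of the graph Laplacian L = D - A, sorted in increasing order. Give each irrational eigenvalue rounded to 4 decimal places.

[0, 2, 2, 4]

Each diagonal entry of L is the vertex degree and each off-diagonal entry is -1 where an edge is present, 0 otherwise; in the order [1, 2, 3, 4] the diagonal is [2, 2, 2, 2]. Since every row of L sums to 0, the all-ones vector is in the kernel and 0 is an eigenvalue. The eigenvalues sum to 8, which equals trace(L) = 2|E|.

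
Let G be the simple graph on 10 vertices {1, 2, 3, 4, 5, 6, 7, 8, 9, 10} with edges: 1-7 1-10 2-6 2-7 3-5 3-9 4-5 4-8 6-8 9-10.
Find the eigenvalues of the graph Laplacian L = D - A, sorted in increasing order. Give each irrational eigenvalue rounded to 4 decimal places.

[0, 0.3820, 0.3820, 1.3820, 1.3820, 2.6180, 2.6180, 3.6180, 3.6180, 4]

Each diagonal entry of L is the vertex degree and each off-diagonal entry is -1 where an edge is present, 0 otherwise; in the order [1, 2, 3, 4, 5, 6, 7, 8, 9, 10] the diagonal is [2, 2, 2, 2, 2, 2, 2, 2, 2, 2]. Since every row of L sums to 0, the all-ones vector is in the kernel and 0 is an eigenvalue. There is one zero in the spectrum, matching the 1 component. The largest eigenvalue, 4, is at most the vertex count 10.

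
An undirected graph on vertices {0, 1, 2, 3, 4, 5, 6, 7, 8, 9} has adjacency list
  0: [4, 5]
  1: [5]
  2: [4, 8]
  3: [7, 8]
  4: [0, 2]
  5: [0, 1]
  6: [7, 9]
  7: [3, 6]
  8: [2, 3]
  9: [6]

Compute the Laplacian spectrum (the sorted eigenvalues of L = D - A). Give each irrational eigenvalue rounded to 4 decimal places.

[0, 0.0979, 0.3820, 0.8244, 1.3820, 2, 2.6180, 3.1756, 3.6180, 3.9021]

Each diagonal entry of L is the vertex degree and each off-diagonal entry is -1 where an edge is present, 0 otherwise; in the order [0, 1, 2, 3, 4, 5, 6, 7, 8, 9] the diagonal is [2, 1, 2, 2, 2, 2, 2, 2, 2, 1]. Since every row of L sums to 0, the all-ones vector is in the kernel and 0 is an eigenvalue. The single zero eigenvalue shows the graph is connected. There is one zero in the spectrum, matching the 1 component.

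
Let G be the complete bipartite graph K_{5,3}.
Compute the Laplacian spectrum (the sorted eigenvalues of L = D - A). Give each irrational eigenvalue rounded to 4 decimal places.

The graph has 8 vertices and degree multiset [5, 5, 5, 3, 3, 3, 3, 3]; D is the diagonal matrix of degrees and L = D - A. Since every row of L sums to 0, the all-ones vector is in the kernel and 0 is an eigenvalue. The single zero eigenvalue shows the graph is connected. There is one zero in the spectrum, matching the 1 component. The eigenvalues sum to 30, which equals trace(L) = 2|E|.

[0, 3, 3, 3, 3, 5, 5, 8]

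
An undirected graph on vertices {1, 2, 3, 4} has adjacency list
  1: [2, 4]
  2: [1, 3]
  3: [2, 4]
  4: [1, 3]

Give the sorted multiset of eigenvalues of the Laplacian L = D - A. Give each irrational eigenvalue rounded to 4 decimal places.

With the vertex order [1, 2, 3, 4], the degrees are [2, 2, 2, 2], giving D = diag(2, 2, 2, 2) and L = D - A. Diagonalising L (or applying a numerical eigensolver to the 4x4 matrix) gives the spectrum above. The single zero eigenvalue shows the graph is connected. The largest eigenvalue, 4, is at most the vertex count 4. The eigenvalues sum to 8, which equals trace(L) = 2|E|.

[0, 2, 2, 4]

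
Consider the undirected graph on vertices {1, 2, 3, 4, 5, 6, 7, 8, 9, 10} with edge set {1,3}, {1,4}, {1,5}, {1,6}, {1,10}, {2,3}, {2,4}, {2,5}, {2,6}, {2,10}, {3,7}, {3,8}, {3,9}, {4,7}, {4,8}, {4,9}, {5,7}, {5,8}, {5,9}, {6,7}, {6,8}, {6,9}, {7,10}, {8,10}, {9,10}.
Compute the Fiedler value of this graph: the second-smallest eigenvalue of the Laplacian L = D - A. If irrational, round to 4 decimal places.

With the vertex order [1, 2, 3, 4, 5, 6, 7, 8, 9, 10], the degrees are [5, 5, 5, 5, 5, 5, 5, 5, 5, 5], giving D = diag(5, 5, 5, 5, 5, 5, 5, 5, 5, 5) and L = D - A. The smallest Laplacian eigenvalue is always 0. The next one, lambda_2 = 5, measures how hard the graph is to disconnect: larger values mean better connectivity.

5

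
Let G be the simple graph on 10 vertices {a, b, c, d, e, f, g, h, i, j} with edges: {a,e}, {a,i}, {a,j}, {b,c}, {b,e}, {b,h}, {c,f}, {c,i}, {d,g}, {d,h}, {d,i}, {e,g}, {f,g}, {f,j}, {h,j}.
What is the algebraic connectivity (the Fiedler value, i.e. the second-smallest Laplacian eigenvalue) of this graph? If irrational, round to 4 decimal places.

2

With the vertex order [a, b, c, d, e, f, g, h, i, j], the degrees are [3, 3, 3, 3, 3, 3, 3, 3, 3, 3], giving D = diag(3, 3, 3, 3, 3, 3, 3, 3, 3, 3) and L = D - A. The smallest Laplacian eigenvalue is always 0. The next one, lambda_2 = 2, measures how hard the graph is to disconnect: larger values mean better connectivity. The eigenvalues sum to 30, which equals trace(L) = 2|E|.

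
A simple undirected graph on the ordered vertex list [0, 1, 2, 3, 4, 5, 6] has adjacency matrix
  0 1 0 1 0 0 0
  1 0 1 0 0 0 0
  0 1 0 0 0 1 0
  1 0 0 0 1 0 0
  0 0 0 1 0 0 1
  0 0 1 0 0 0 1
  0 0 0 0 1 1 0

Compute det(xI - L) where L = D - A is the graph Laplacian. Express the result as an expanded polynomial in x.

x^7 - 14x^6 + 77x^5 - 210x^4 + 294x^3 - 196x^2 + 49x

Reading degrees in the order [0, 1, 2, 3, 4, 5, 6] gives [2, 2, 2, 2, 2, 2, 2]; set D = diag(2, 2, 2, 2, 2, 2, 2) and form L = D - A. Computing det(xI - L) by cofactor expansion (or equivalently via sum-over-permutations) gives x^7 - 14x^6 + 77x^5 - 210x^4 + 294x^3 - 196x^2 + 49x. Since p(0) = det(-L) = 0, x divides p(x). There is one zero in the spectrum, matching the 1 component.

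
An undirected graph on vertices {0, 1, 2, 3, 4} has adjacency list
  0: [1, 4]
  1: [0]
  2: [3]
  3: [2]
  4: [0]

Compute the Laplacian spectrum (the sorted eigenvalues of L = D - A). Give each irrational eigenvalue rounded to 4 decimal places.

[0, 0, 1, 2, 3]

Each diagonal entry of L is the vertex degree and each off-diagonal entry is -1 where an edge is present, 0 otherwise; in the order [0, 1, 2, 3, 4] the diagonal is [2, 1, 1, 1, 1]. The multiplicity of 0 as a Laplacian eigenvalue equals the number of connected components. The 2 zero eigenvalues correspond to the 2 connected components. The eigenvalues sum to 6, which equals trace(L) = 2|E|.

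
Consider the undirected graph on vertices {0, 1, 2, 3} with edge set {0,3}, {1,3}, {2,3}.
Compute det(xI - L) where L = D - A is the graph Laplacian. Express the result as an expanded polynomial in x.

With the vertex order [0, 1, 2, 3], the degrees are [1, 1, 1, 3], giving D = diag(1, 1, 1, 3) and L = D - A. Computing det(xI - L) by cofactor expansion (or equivalently via sum-over-permutations) gives x^4 - 6x^3 + 9x^2 - 4x. The constant term is 0 because L is singular (the all-ones vector lies in its kernel). By the matrix-tree theorem the graph has (1/4) * product of the nonzero eigenvalues = 1 spanning tree.

x^4 - 6x^3 + 9x^2 - 4x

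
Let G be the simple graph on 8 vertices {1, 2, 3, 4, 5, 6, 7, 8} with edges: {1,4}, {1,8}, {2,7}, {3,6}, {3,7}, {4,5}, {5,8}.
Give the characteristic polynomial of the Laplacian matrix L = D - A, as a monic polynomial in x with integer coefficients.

Each diagonal entry of L is the vertex degree and each off-diagonal entry is -1 where an edge is present, 0 otherwise; in the order [1, 2, 3, 4, 5, 6, 7, 8] the diagonal is [2, 1, 2, 2, 2, 1, 2, 2]. Computing det(xI - L) by cofactor expansion (or equivalently via sum-over-permutations) gives x^8 - 14x^7 + 78x^6 - 220x^5 + 328x^4 - 240x^3 + 64x^2. Since p(0) = det(-L) = 0, x divides p(x).

x^8 - 14x^7 + 78x^6 - 220x^5 + 328x^4 - 240x^3 + 64x^2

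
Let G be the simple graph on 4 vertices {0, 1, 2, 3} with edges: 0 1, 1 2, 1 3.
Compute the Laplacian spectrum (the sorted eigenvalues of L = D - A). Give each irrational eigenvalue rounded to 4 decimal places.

With the vertex order [0, 1, 2, 3], the degrees are [1, 3, 1, 1], giving D = diag(1, 3, 1, 1) and L = D - A. The multiplicity of 0 as a Laplacian eigenvalue equals the number of connected components. The single zero eigenvalue shows the graph is connected. The largest eigenvalue, 4, is at most the vertex count 4.

[0, 1, 1, 4]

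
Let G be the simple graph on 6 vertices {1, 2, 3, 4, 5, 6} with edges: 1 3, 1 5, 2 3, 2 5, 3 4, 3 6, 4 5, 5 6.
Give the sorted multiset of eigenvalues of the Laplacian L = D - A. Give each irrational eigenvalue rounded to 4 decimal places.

Each diagonal entry of L is the vertex degree and each off-diagonal entry is -1 where an edge is present, 0 otherwise; in the order [1, 2, 3, 4, 5, 6] the diagonal is [2, 2, 4, 2, 4, 2]. The multiplicity of 0 as a Laplacian eigenvalue equals the number of connected components. The single zero eigenvalue shows the graph is connected.

[0, 2, 2, 2, 4, 6]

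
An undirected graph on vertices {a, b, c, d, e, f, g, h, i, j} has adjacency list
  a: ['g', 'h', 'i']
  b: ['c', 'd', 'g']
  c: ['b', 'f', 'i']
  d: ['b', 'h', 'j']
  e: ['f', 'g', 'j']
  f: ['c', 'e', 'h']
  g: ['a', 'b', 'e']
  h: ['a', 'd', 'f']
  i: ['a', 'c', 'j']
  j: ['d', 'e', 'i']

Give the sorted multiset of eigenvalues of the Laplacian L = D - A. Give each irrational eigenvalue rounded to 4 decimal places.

[0, 2, 2, 2, 2, 2, 5, 5, 5, 5]

Reading degrees in the order [a, b, c, d, e, f, g, h, i, j] gives [3, 3, 3, 3, 3, 3, 3, 3, 3, 3]; set D = diag(3, 3, 3, 3, 3, 3, 3, 3, 3, 3) and form L = D - A. Diagonalising L (or applying a numerical eigensolver to the 10x10 matrix) gives the spectrum above. There is one zero in the spectrum, matching the 1 component.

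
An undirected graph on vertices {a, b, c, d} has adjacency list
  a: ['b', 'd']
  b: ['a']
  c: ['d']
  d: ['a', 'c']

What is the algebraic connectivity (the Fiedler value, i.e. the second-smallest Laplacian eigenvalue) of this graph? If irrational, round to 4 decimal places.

0.5858

Each diagonal entry of L is the vertex degree and each off-diagonal entry is -1 where an edge is present, 0 otherwise; in the order [a, b, c, d] the diagonal is [2, 1, 1, 2]. The smallest Laplacian eigenvalue is always 0. The next one, lambda_2 = 0.5858, measures how hard the graph is to disconnect: larger values mean better connectivity. The largest eigenvalue, 3.4142, is at most the vertex count 4.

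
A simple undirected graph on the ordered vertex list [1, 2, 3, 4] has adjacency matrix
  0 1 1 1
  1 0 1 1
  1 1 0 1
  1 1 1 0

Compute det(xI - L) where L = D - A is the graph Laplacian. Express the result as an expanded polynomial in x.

With the vertex order [1, 2, 3, 4], the degrees are [3, 3, 3, 3], giving D = diag(3, 3, 3, 3) and L = D - A. The eigenvalues of L are [0, 4, 4, 4]; the characteristic polynomial is the product of (x - lambda_i), which multiplies out to x^4 - 12x^3 + 48x^2 - 64x. The coefficient of x^3 equals -trace(L) = -12, matching the sum of degrees. The eigenvalues sum to 12, which equals trace(L) = 2|E|. By the matrix-tree theorem the graph has (1/4) * product of the nonzero eigenvalues = 16 spanning trees.

x^4 - 12x^3 + 48x^2 - 64x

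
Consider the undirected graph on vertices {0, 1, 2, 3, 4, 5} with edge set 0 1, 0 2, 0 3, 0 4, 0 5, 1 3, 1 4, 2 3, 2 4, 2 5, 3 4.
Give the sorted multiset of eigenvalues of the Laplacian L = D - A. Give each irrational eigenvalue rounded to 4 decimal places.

[0, 1.8299, 3.6889, 5, 5.4812, 6]

Reading degrees in the order [0, 1, 2, 3, 4, 5] gives [5, 3, 4, 4, 4, 2]; set D = diag(5, 3, 4, 4, 4, 2) and form L = D - A. Since every row of L sums to 0, the all-ones vector is in the kernel and 0 is an eigenvalue.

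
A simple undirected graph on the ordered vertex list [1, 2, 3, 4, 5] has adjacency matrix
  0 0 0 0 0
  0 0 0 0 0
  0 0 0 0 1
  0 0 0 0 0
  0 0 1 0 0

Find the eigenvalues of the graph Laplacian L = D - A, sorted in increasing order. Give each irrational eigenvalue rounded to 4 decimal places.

[0, 0, 0, 0, 2]

Each diagonal entry of L is the vertex degree and each off-diagonal entry is -1 where an edge is present, 0 otherwise; in the order [1, 2, 3, 4, 5] the diagonal is [0, 0, 1, 0, 1]. Diagonalising L (or applying a numerical eigensolver to the 5x5 matrix) gives the spectrum above. The 4 zero eigenvalues correspond to the 4 connected components. There are 4 zeros in the spectrum, matching the 4 components.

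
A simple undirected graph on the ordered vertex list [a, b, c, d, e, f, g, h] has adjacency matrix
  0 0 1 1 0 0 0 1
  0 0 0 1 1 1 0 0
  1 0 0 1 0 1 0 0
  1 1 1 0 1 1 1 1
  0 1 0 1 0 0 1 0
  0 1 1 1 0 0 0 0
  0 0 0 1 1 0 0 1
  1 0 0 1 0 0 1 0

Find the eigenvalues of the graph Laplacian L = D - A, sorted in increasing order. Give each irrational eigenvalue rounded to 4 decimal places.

Reading degrees in the order [a, b, c, d, e, f, g, h] gives [3, 3, 3, 7, 3, 3, 3, 3]; set D = diag(3, 3, 3, 7, 3, 3, 3, 3) and form L = D - A. L is symmetric positive semidefinite, so every eigenvalue is real and nonnegative. The single zero eigenvalue shows the graph is connected. The largest eigenvalue, 8, is at most the vertex count 8.

[0, 1.7530, 1.7530, 3.4450, 3.4450, 4.8019, 4.8019, 8]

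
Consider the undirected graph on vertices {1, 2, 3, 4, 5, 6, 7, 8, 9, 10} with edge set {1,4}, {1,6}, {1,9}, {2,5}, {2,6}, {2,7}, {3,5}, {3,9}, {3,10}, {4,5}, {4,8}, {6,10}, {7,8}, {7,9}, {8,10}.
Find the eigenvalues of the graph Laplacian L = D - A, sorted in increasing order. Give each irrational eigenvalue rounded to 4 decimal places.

[0, 2, 2, 2, 2, 2, 5, 5, 5, 5]

With the vertex order [1, 2, 3, 4, 5, 6, 7, 8, 9, 10], the degrees are [3, 3, 3, 3, 3, 3, 3, 3, 3, 3], giving D = diag(3, 3, 3, 3, 3, 3, 3, 3, 3, 3) and L = D - A. L is symmetric positive semidefinite, so every eigenvalue is real and nonnegative. The single zero eigenvalue shows the graph is connected. There is one zero in the spectrum, matching the 1 component.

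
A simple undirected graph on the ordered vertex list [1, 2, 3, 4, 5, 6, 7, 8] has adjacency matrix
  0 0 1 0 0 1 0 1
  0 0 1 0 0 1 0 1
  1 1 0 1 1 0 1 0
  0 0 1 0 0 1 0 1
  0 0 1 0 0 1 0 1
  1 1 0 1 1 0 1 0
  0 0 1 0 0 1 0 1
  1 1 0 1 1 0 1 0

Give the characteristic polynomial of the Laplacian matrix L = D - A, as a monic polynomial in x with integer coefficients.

Reading degrees in the order [1, 2, 3, 4, 5, 6, 7, 8] gives [3, 3, 5, 3, 3, 5, 3, 5]; set D = diag(3, 3, 5, 3, 3, 5, 3, 5) and form L = D - A. The eigenvalues of L are [0, 3, 3, 3, 3, 5, 5, 8]; the characteristic polynomial is the product of (x - lambda_i), which multiplies out to x^8 - 30x^7 + 375x^6 - 2540x^5 + 10095x^4 - 23598x^3 + 30105x^2 - 16200x. The constant term is 0 because L is singular (the all-ones vector lies in its kernel). By the matrix-tree theorem the graph has (1/8) * product of the nonzero eigenvalues = 2025 spanning trees.

x^8 - 30x^7 + 375x^6 - 2540x^5 + 10095x^4 - 23598x^3 + 30105x^2 - 16200x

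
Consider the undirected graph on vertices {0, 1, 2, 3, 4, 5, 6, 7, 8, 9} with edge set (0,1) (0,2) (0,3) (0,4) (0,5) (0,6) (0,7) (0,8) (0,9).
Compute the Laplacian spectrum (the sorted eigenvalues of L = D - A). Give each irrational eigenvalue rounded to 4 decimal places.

[0, 1, 1, 1, 1, 1, 1, 1, 1, 10]

Reading degrees in the order [0, 1, 2, 3, 4, 5, 6, 7, 8, 9] gives [9, 1, 1, 1, 1, 1, 1, 1, 1, 1]; set D = diag(9, 1, 1, 1, 1, 1, 1, 1, 1, 1) and form L = D - A. Since every row of L sums to 0, the all-ones vector is in the kernel and 0 is an eigenvalue. There is one zero in the spectrum, matching the 1 component.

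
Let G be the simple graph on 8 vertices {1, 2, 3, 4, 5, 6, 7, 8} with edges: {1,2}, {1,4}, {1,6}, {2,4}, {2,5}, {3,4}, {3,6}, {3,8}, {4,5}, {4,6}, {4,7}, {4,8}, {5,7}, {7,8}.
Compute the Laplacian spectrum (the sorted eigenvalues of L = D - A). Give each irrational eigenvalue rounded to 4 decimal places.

Each diagonal entry of L is the vertex degree and each off-diagonal entry is -1 where an edge is present, 0 otherwise; in the order [1, 2, 3, 4, 5, 6, 7, 8] the diagonal is [3, 3, 3, 7, 3, 3, 3, 3]. Diagonalising L (or applying a numerical eigensolver to the 8x8 matrix) gives the spectrum above. The eigenvalues sum to 28, which equals trace(L) = 2|E|. By the matrix-tree theorem the graph has (1/8) * product of the nonzero eigenvalues = 841 spanning trees.

[0, 1.7530, 1.7530, 3.4450, 3.4450, 4.8019, 4.8019, 8]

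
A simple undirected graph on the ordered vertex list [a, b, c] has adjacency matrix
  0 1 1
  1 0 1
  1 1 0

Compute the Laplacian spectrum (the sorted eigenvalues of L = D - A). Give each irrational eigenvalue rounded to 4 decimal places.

[0, 3, 3]

Each diagonal entry of L is the vertex degree and each off-diagonal entry is -1 where an edge is present, 0 otherwise; in the order [a, b, c] the diagonal is [2, 2, 2]. The multiplicity of 0 as a Laplacian eigenvalue equals the number of connected components. The single zero eigenvalue shows the graph is connected. There is one zero in the spectrum, matching the 1 component. The largest eigenvalue, 3, is at most the vertex count 3.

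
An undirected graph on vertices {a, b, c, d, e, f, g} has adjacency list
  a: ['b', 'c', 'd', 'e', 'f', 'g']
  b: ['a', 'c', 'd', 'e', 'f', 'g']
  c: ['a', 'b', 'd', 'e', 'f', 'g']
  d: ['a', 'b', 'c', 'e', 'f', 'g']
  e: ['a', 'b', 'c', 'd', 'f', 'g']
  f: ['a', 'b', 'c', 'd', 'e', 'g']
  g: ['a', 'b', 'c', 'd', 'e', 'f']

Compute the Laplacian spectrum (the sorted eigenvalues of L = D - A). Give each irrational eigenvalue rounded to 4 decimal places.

[0, 7, 7, 7, 7, 7, 7]

With the vertex order [a, b, c, d, e, f, g], the degrees are [6, 6, 6, 6, 6, 6, 6], giving D = diag(6, 6, 6, 6, 6, 6, 6) and L = D - A. Diagonalising L (or applying a numerical eigensolver to the 7x7 matrix) gives the spectrum above. The single zero eigenvalue shows the graph is connected. By the matrix-tree theorem the graph has (1/7) * product of the nonzero eigenvalues = 16807 spanning trees.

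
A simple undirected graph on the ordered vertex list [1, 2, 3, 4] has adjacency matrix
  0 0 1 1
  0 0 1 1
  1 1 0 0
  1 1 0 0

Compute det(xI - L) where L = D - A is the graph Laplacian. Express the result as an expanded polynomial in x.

Each diagonal entry of L is the vertex degree and each off-diagonal entry is -1 where an edge is present, 0 otherwise; in the order [1, 2, 3, 4] the diagonal is [2, 2, 2, 2]. Computing det(xI - L) by cofactor expansion (or equivalently via sum-over-permutations) gives x^4 - 8x^3 + 20x^2 - 16x. The coefficient of x^3 equals -trace(L) = -8, matching the sum of degrees. The largest eigenvalue, 4, is at most the vertex count 4.

x^4 - 8x^3 + 20x^2 - 16x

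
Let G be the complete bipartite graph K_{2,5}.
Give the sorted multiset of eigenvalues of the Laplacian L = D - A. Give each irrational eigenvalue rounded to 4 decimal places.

The graph has 7 vertices and degree multiset [5, 5, 2, 2, 2, 2, 2]; D is the diagonal matrix of degrees and L = D - A. The multiplicity of 0 as a Laplacian eigenvalue equals the number of connected components. The largest eigenvalue, 7, is at most the vertex count 7. There is one zero in the spectrum, matching the 1 component.

[0, 2, 2, 2, 2, 5, 7]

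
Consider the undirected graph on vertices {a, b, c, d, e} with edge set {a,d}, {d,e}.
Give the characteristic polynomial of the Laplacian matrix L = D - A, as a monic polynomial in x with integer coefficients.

x^5 - 4x^4 + 3x^3

Reading degrees in the order [a, b, c, d, e] gives [1, 0, 0, 2, 1]; set D = diag(1, 0, 0, 2, 1) and form L = D - A. The eigenvalues of L are [0, 0, 0, 1, 3]; the characteristic polynomial is the product of (x - lambda_i), which multiplies out to x^5 - 4x^4 + 3x^3. The coefficient of x^4 equals -trace(L) = -4, matching the sum of degrees. The largest eigenvalue, 3, is at most the vertex count 5. There are 3 zeros in the spectrum, matching the 3 components.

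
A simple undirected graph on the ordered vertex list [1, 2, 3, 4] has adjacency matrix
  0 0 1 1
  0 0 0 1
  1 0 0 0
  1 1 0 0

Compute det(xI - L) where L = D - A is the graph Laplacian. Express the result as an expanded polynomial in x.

With the vertex order [1, 2, 3, 4], the degrees are [2, 1, 1, 2], giving D = diag(2, 1, 1, 2) and L = D - A. Computing det(xI - L) by cofactor expansion (or equivalently via sum-over-permutations) gives x^4 - 6x^3 + 10x^2 - 4x. The constant term is 0 because L is singular (the all-ones vector lies in its kernel). By the matrix-tree theorem the graph has (1/4) * product of the nonzero eigenvalues = 1 spanning tree.

x^4 - 6x^3 + 10x^2 - 4x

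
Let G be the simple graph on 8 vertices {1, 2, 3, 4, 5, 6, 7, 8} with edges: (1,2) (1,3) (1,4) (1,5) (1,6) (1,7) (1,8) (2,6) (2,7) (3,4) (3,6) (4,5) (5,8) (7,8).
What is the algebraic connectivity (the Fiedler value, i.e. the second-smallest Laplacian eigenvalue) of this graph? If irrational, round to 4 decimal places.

1.7530

Each diagonal entry of L is the vertex degree and each off-diagonal entry is -1 where an edge is present, 0 otherwise; in the order [1, 2, 3, 4, 5, 6, 7, 8] the diagonal is [7, 3, 3, 3, 3, 3, 3, 3]. The sorted Laplacian eigenvalues are [0, 1.7530, 1.7530, 3.4450, 3.4450, 4.8019, 4.8019, 8]; the algebraic connectivity is the second entry, 1.7530.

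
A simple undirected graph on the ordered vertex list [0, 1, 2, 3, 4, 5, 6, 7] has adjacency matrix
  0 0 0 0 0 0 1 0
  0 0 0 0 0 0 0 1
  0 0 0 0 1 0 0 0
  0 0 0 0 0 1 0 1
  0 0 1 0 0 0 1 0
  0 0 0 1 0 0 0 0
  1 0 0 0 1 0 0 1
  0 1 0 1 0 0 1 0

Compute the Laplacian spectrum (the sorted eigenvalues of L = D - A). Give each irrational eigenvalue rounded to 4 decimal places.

With the vertex order [0, 1, 2, 3, 4, 5, 6, 7], the degrees are [1, 1, 1, 2, 2, 1, 3, 3], giving D = diag(1, 1, 1, 2, 2, 1, 3, 3) and L = D - A. L is symmetric positive semidefinite, so every eigenvalue is real and nonnegative. The largest eigenvalue, 4.6855, is at most the vertex count 8.

[0, 0.2509, 0.5858, 0.7287, 2, 2.3349, 3.4142, 4.6855]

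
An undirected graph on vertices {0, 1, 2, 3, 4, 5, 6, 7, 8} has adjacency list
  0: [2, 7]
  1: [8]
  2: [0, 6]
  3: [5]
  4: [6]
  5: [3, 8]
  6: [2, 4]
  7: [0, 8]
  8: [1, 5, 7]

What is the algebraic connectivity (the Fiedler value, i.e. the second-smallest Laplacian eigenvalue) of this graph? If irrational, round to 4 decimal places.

0.1404

With the vertex order [0, 1, 2, 3, 4, 5, 6, 7, 8], the degrees are [2, 1, 2, 1, 1, 2, 2, 2, 3], giving D = diag(2, 1, 2, 1, 1, 2, 2, 2, 3) and L = D - A. Computing the eigenvalues of L and sorting gives [0, 0.1404, 0.5362, 0.7754, 1.5803, 2.2449, 2.7784, 3.5988, 4.3455]. The Fiedler value lambda_2 = 0.1404 is strictly positive, so the graph is connected.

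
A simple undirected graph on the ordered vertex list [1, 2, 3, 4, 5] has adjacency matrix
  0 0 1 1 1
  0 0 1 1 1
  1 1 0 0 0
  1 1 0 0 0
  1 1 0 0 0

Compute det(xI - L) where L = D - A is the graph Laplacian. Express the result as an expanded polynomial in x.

Reading degrees in the order [1, 2, 3, 4, 5] gives [3, 3, 2, 2, 2]; set D = diag(3, 3, 2, 2, 2) and form L = D - A. Computing det(xI - L) by cofactor expansion (or equivalently via sum-over-permutations) gives x^5 - 12x^4 + 51x^3 - 92x^2 + 60x. Since p(0) = det(-L) = 0, x divides p(x). The largest eigenvalue, 5, is at most the vertex count 5. By the matrix-tree theorem the graph has (1/5) * product of the nonzero eigenvalues = 12 spanning trees.

x^5 - 12x^4 + 51x^3 - 92x^2 + 60x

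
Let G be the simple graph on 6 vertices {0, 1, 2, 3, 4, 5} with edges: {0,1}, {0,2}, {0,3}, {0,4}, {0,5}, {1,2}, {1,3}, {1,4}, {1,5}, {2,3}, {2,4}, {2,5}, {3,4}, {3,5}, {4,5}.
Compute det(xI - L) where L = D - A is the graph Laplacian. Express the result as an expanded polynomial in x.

With the vertex order [0, 1, 2, 3, 4, 5], the degrees are [5, 5, 5, 5, 5, 5], giving D = diag(5, 5, 5, 5, 5, 5) and L = D - A. The eigenvalues of L are [0, 6, 6, 6, 6, 6]; the characteristic polynomial is the product of (x - lambda_i), which multiplies out to x^6 - 30x^5 + 360x^4 - 2160x^3 + 6480x^2 - 7776x. The coefficient of x^5 equals -trace(L) = -30, matching the sum of degrees. There is one zero in the spectrum, matching the 1 component.

x^6 - 30x^5 + 360x^4 - 2160x^3 + 6480x^2 - 7776x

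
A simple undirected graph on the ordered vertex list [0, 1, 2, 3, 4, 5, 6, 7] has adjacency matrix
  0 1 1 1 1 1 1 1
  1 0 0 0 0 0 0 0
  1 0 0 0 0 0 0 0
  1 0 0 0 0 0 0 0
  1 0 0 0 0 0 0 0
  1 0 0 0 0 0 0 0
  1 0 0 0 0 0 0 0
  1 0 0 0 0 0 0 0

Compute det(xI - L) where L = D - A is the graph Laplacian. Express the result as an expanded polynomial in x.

With the vertex order [0, 1, 2, 3, 4, 5, 6, 7], the degrees are [7, 1, 1, 1, 1, 1, 1, 1], giving D = diag(7, 1, 1, 1, 1, 1, 1, 1) and L = D - A. Computing det(xI - L) by cofactor expansion (or equivalently via sum-over-permutations) gives x^8 - 14x^7 + 63x^6 - 140x^5 + 175x^4 - 126x^3 + 49x^2 - 8x. The coefficient of x^7 equals -trace(L) = -14, matching the sum of degrees. There is one zero in the spectrum, matching the 1 component. By the matrix-tree theorem the graph has (1/8) * product of the nonzero eigenvalues = 1 spanning tree.

x^8 - 14x^7 + 63x^6 - 140x^5 + 175x^4 - 126x^3 + 49x^2 - 8x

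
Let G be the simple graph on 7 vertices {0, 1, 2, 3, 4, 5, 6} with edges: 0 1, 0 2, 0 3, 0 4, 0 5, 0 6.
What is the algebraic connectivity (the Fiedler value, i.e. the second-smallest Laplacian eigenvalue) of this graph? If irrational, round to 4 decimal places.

1

Reading degrees in the order [0, 1, 2, 3, 4, 5, 6] gives [6, 1, 1, 1, 1, 1, 1]; set D = diag(6, 1, 1, 1, 1, 1, 1) and form L = D - A. The smallest Laplacian eigenvalue is always 0. The next one, lambda_2 = 1, measures how hard the graph is to disconnect: larger values mean better connectivity.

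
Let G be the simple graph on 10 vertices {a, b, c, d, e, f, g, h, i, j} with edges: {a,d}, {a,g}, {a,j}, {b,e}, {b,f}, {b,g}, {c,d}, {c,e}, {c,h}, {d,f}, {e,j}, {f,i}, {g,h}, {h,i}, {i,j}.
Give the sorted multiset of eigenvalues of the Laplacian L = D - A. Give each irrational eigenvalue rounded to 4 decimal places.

[0, 2, 2, 2, 2, 2, 5, 5, 5, 5]

With the vertex order [a, b, c, d, e, f, g, h, i, j], the degrees are [3, 3, 3, 3, 3, 3, 3, 3, 3, 3], giving D = diag(3, 3, 3, 3, 3, 3, 3, 3, 3, 3) and L = D - A. Diagonalising L (or applying a numerical eigensolver to the 10x10 matrix) gives the spectrum above. The single zero eigenvalue shows the graph is connected.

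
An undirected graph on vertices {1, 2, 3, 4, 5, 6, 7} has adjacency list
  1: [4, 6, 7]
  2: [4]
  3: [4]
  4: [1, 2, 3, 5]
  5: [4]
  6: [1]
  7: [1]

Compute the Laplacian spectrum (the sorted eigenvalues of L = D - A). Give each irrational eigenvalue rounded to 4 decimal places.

With the vertex order [1, 2, 3, 4, 5, 6, 7], the degrees are [3, 1, 1, 4, 1, 1, 1], giving D = diag(3, 1, 1, 4, 1, 1, 1) and L = D - A. The multiplicity of 0 as a Laplacian eigenvalue equals the number of connected components. By the matrix-tree theorem the graph has (1/7) * product of the nonzero eigenvalues = 1 spanning tree.

[0, 0.3983, 1, 1, 1, 3.3399, 5.2618]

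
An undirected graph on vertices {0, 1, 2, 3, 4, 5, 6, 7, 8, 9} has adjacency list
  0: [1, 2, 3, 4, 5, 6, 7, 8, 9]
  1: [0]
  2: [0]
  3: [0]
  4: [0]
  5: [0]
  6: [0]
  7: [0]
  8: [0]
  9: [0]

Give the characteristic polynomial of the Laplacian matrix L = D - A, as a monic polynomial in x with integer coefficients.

x^10 - 18x^9 + 108x^8 - 336x^7 + 630x^6 - 756x^5 + 588x^4 - 288x^3 + 81x^2 - 10x

With the vertex order [0, 1, 2, 3, 4, 5, 6, 7, 8, 9], the degrees are [9, 1, 1, 1, 1, 1, 1, 1, 1, 1], giving D = diag(9, 1, 1, 1, 1, 1, 1, 1, 1, 1) and L = D - A. Computing det(xI - L) by cofactor expansion (or equivalently via sum-over-permutations) gives x^10 - 18x^9 + 108x^8 - 336x^7 + 630x^6 - 756x^5 + 588x^4 - 288x^3 + 81x^2 - 10x. The coefficient of x^9 equals -trace(L) = -18, matching the sum of degrees.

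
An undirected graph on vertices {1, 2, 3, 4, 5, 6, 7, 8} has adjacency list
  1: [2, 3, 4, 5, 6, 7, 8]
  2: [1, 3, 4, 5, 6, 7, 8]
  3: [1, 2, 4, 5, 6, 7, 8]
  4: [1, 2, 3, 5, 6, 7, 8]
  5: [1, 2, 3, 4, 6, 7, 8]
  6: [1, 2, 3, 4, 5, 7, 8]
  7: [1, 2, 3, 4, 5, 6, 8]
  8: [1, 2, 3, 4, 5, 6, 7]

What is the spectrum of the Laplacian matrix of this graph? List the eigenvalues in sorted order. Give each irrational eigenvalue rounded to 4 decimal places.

[0, 8, 8, 8, 8, 8, 8, 8]

With the vertex order [1, 2, 3, 4, 5, 6, 7, 8], the degrees are [7, 7, 7, 7, 7, 7, 7, 7], giving D = diag(7, 7, 7, 7, 7, 7, 7, 7) and L = D - A. Diagonalising L (or applying a numerical eigensolver to the 8x8 matrix) gives the spectrum above. The single zero eigenvalue shows the graph is connected. By the matrix-tree theorem the graph has (1/8) * product of the nonzero eigenvalues = 262144 spanning trees.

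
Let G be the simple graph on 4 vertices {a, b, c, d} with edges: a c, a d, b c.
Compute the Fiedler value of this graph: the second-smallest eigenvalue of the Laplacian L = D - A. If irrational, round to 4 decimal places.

0.5858

Each diagonal entry of L is the vertex degree and each off-diagonal entry is -1 where an edge is present, 0 otherwise; in the order [a, b, c, d] the diagonal is [2, 1, 2, 1]. Computing the eigenvalues of L and sorting gives [0, 0.5858, 2, 3.4142]. The Fiedler value lambda_2 = 0.5858 is strictly positive, so the graph is connected. The largest eigenvalue, 3.4142, is at most the vertex count 4. The eigenvalues sum to 6, which equals trace(L) = 2|E|.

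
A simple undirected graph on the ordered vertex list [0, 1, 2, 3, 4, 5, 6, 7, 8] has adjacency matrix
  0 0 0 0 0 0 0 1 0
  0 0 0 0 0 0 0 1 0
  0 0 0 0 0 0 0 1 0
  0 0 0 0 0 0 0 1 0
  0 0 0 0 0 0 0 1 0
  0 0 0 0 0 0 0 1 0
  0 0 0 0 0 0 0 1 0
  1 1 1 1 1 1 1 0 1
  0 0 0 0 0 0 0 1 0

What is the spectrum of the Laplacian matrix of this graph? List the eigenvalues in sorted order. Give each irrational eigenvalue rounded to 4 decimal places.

Reading degrees in the order [0, 1, 2, 3, 4, 5, 6, 7, 8] gives [1, 1, 1, 1, 1, 1, 1, 8, 1]; set D = diag(1, 1, 1, 1, 1, 1, 1, 8, 1) and form L = D - A. L is symmetric positive semidefinite, so every eigenvalue is real and nonnegative. The single zero eigenvalue shows the graph is connected. The eigenvalues sum to 16, which equals trace(L) = 2|E|. By the matrix-tree theorem the graph has (1/9) * product of the nonzero eigenvalues = 1 spanning tree.

[0, 1, 1, 1, 1, 1, 1, 1, 9]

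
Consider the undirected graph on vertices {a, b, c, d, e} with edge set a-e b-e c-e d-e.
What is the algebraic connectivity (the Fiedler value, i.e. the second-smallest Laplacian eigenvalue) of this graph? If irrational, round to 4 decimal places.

1

With the vertex order [a, b, c, d, e], the degrees are [1, 1, 1, 1, 4], giving D = diag(1, 1, 1, 1, 4) and L = D - A. The sorted Laplacian eigenvalues are [0, 1, 1, 1, 5]; the algebraic connectivity is the second entry, 1. The eigenvalues sum to 8, which equals trace(L) = 2|E|.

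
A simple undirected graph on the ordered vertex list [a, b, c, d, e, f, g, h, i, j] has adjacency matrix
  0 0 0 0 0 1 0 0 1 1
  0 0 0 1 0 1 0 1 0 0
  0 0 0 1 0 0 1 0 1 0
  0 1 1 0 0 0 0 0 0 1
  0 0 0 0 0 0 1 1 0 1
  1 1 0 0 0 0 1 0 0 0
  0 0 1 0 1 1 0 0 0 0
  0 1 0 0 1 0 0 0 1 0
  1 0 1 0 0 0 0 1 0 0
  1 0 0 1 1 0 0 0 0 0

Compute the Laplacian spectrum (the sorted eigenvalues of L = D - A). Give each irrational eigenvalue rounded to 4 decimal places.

[0, 2, 2, 2, 2, 2, 5, 5, 5, 5]

Each diagonal entry of L is the vertex degree and each off-diagonal entry is -1 where an edge is present, 0 otherwise; in the order [a, b, c, d, e, f, g, h, i, j] the diagonal is [3, 3, 3, 3, 3, 3, 3, 3, 3, 3]. Diagonalising L (or applying a numerical eigensolver to the 10x10 matrix) gives the spectrum above. The single zero eigenvalue shows the graph is connected.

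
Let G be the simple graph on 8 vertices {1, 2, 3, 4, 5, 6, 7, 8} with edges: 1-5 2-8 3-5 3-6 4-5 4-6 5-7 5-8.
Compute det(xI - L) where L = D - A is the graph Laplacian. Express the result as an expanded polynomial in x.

x^8 - 16x^7 + 98x^6 - 300x^5 + 495x^4 - 438x^3 + 192x^2 - 32x

Reading degrees in the order [1, 2, 3, 4, 5, 6, 7, 8] gives [1, 1, 2, 2, 5, 2, 1, 2]; set D = diag(1, 1, 2, 2, 5, 2, 1, 2) and form L = D - A. Computing det(xI - L) by cofactor expansion (or equivalently via sum-over-permutations) gives x^8 - 16x^7 + 98x^6 - 300x^5 + 495x^4 - 438x^3 + 192x^2 - 32x. Since p(0) = det(-L) = 0, x divides p(x). The eigenvalues sum to 16, which equals trace(L) = 2|E|.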